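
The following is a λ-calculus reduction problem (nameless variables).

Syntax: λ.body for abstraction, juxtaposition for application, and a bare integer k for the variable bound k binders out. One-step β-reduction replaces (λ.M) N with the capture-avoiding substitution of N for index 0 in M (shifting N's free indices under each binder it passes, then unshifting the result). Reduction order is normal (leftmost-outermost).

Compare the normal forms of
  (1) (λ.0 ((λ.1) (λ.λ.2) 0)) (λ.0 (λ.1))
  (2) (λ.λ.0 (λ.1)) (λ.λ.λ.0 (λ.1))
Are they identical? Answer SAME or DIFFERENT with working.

Answer: SAME — A ⇓ λ.0 (λ.1), B ⇓ λ.0 (λ.1)

Derivation:
Term A:
  start: (λ.0 ((λ.1) (λ.λ.2) 0)) (λ.0 (λ.1))
  →1  (λ.0 (λ.1)) ((λ.λ.0 (λ.1)) (λ.λ.λ.0 (λ.1)) (λ.0 (λ.1)))
  →2  (λ.λ.0 (λ.1)) (λ.λ.λ.0 (λ.1)) (λ.0 (λ.1)) (λ.(λ.λ.0 (λ.1)) (λ.λ.λ.0 (λ.1)) (λ.0 (λ.1)))
  →3  (λ.0 (λ.1)) (λ.0 (λ.1)) (λ.(λ.λ.0 (λ.1)) (λ.λ.λ.0 (λ.1)) (λ.0 (λ.1)))
  →4  (λ.0 (λ.1)) (λ.λ.0 (λ.1)) (λ.(λ.λ.0 (λ.1)) (λ.λ.λ.0 (λ.1)) (λ.0 (λ.1)))
  →5  (λ.λ.0 (λ.1)) (λ.λ.λ.0 (λ.1)) (λ.(λ.λ.0 (λ.1)) (λ.λ.λ.0 (λ.1)) (λ.0 (λ.1)))
  →6  (λ.0 (λ.1)) (λ.(λ.λ.0 (λ.1)) (λ.λ.λ.0 (λ.1)) (λ.0 (λ.1)))
  →7  (λ.(λ.λ.0 (λ.1)) (λ.λ.λ.0 (λ.1)) (λ.0 (λ.1))) (λ.λ.(λ.λ.0 (λ.1)) (λ.λ.λ.0 (λ.1)) (λ.0 (λ.1)))
  →8  (λ.λ.0 (λ.1)) (λ.λ.λ.0 (λ.1)) (λ.0 (λ.1))
  →9  (λ.0 (λ.1)) (λ.0 (λ.1))
  →10  (λ.0 (λ.1)) (λ.λ.0 (λ.1))
  →11  (λ.λ.0 (λ.1)) (λ.λ.λ.0 (λ.1))
  →12  λ.0 (λ.1)

Term B:
  start: (λ.λ.0 (λ.1)) (λ.λ.λ.0 (λ.1))
  →1  λ.0 (λ.1)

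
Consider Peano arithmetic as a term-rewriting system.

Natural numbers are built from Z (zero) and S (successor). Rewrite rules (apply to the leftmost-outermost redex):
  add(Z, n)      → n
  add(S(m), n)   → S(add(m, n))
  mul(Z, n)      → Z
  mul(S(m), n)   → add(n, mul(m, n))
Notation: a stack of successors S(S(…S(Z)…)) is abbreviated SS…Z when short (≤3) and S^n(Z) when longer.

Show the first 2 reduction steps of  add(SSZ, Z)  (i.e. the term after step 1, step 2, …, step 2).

Answer: after 2 steps: S(S(add(Z, Z)))

Reduction:
  start: add(SSZ, Z)
  [1] S(add(SZ, Z))
  [2] S(S(add(Z, Z)))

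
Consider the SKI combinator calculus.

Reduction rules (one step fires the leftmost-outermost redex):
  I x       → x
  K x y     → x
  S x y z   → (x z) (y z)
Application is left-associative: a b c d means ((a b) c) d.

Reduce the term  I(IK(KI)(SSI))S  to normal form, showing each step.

Answer: normal form = I  (in 4 steps)

Reduction:
  start: I(IK(KI)(SSI))S
  →1  IK(KI)(SSI)S
  →2  K(KI)(SSI)S
  →3  KIS
  →4  I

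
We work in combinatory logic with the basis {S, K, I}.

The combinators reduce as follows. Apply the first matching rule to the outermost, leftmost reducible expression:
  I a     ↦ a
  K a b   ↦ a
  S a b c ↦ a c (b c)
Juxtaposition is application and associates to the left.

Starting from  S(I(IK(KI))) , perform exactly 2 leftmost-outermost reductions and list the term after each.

  start: S(I(IK(KI)))
  step 1: S(IK(KI))
  step 2: S(K(KI))

Answer: after 2 steps: S(K(KI))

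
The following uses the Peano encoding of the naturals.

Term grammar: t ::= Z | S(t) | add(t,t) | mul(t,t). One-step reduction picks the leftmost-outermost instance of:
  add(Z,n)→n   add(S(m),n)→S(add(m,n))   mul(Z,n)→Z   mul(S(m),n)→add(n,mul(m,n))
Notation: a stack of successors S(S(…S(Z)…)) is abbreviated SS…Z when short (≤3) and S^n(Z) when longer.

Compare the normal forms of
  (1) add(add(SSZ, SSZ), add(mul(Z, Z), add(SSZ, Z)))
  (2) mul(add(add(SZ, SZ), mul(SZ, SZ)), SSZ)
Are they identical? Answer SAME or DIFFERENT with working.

Term A:
  start: add(add(SSZ, SSZ), add(mul(Z, Z), add(SSZ, Z)))
  →1  add(S(add(SZ, SSZ)), add(mul(Z, Z), add(SSZ, Z)))
  →2  S(add(add(SZ, SSZ), add(mul(Z, Z), add(SSZ, Z))))
  →3  S(add(S(add(Z, SSZ)), add(mul(Z, Z), add(SSZ, Z))))
  →4  S(S(add(add(Z, SSZ), add(mul(Z, Z), add(SSZ, Z)))))
  →5  S(S(add(SSZ, add(mul(Z, Z), add(SSZ, Z)))))
  →6  S(S(S(add(SZ, add(mul(Z, Z), add(SSZ, Z))))))
  →7  S(S(S(S(add(Z, add(mul(Z, Z), add(SSZ, Z)))))))
  →8  S(S(S(S(add(mul(Z, Z), add(SSZ, Z))))))
  →9  S(S(S(S(add(Z, add(SSZ, Z))))))
  →10  S(S(S(S(add(SSZ, Z)))))
  →11  S(S(S(S(S(add(SZ, Z))))))
  →12  S(S(S(S(S(S(add(Z, Z)))))))
  →13  S^6(Z)

Term B:
  start: mul(add(add(SZ, SZ), mul(SZ, SZ)), SSZ)
  →1  mul(add(S(add(Z, SZ)), mul(SZ, SZ)), SSZ)
  →2  mul(S(add(add(Z, SZ), mul(SZ, SZ))), SSZ)
  →3  add(SSZ, mul(add(add(Z, SZ), mul(SZ, SZ)), SSZ))
  →4  S(add(SZ, mul(add(add(Z, SZ), mul(SZ, SZ)), SSZ)))
  →5  S(S(add(Z, mul(add(add(Z, SZ), mul(SZ, SZ)), SSZ))))
  →6  S(S(mul(add(add(Z, SZ), mul(SZ, SZ)), SSZ)))
  →7  S(S(mul(add(SZ, mul(SZ, SZ)), SSZ)))
  →8  S(S(mul(S(add(Z, mul(SZ, SZ))), SSZ)))
  →9  S(S(add(SSZ, mul(add(Z, mul(SZ, SZ)), SSZ))))
  →10  S(S(S(add(SZ, mul(add(Z, mul(SZ, SZ)), SSZ)))))
  →11  S(S(S(S(add(Z, mul(add(Z, mul(SZ, SZ)), SSZ))))))
  →12  S(S(S(S(mul(add(Z, mul(SZ, SZ)), SSZ)))))
  →13  S(S(S(S(mul(mul(SZ, SZ), SSZ)))))
  →14  S(S(S(S(mul(add(SZ, mul(Z, SZ)), SSZ)))))
  →15  S(S(S(S(mul(S(add(Z, mul(Z, SZ))), SSZ)))))
  →16  S(S(S(S(add(SSZ, mul(add(Z, mul(Z, SZ)), SSZ))))))
  →17  S(S(S(S(S(add(SZ, mul(add(Z, mul(Z, SZ)), SSZ)))))))
  →18  S(S(S(S(S(S(add(Z, mul(add(Z, mul(Z, SZ)), SSZ))))))))
  →19  S(S(S(S(S(S(mul(add(Z, mul(Z, SZ)), SSZ)))))))
  →20  S(S(S(S(S(S(mul(mul(Z, SZ), SSZ)))))))
  →21  S(S(S(S(S(S(mul(Z, SSZ)))))))
  →22  S^6(Z)

Answer: SAME — A ⇓ S^6(Z), B ⇓ S^6(Z)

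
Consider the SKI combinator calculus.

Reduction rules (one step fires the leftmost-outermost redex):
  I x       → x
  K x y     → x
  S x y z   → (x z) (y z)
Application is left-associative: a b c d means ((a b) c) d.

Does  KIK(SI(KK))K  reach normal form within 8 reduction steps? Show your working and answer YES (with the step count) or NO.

  start: KIK(SI(KK))K
  →1  I(SI(KK))K
  →2  SI(KK)K
  →3  IK(KKK)
  →4  K(KKK)
  →5  KK

Answer: YES — reaches normal form KK in 5 ≤ 8 steps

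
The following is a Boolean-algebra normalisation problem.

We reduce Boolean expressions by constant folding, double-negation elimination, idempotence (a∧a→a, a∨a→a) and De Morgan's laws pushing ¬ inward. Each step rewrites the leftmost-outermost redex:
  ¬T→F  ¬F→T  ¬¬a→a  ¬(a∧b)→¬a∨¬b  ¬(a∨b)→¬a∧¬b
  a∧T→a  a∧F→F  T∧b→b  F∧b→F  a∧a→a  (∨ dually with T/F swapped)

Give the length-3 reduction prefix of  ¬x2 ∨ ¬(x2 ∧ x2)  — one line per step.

  start: ¬x2 ∨ ¬(x2 ∧ x2)
  →1  ¬x2 ∨ (¬x2 ∨ ¬x2)
  →2  ¬x2 ∨ ¬x2
  →3  ¬x2

Answer: after 3 steps: ¬x2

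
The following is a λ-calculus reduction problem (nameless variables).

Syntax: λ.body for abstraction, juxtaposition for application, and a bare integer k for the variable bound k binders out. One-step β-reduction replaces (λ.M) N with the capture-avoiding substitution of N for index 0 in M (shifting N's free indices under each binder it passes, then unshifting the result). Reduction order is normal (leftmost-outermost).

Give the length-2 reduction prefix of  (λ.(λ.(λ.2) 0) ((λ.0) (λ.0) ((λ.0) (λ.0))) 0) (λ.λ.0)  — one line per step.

  start: (λ.(λ.(λ.2) 0) ((λ.0) (λ.0) ((λ.0) (λ.0))) 0) (λ.λ.0)
  [1] (λ.(λ.λ.λ.0) 0) ((λ.0) (λ.0) ((λ.0) (λ.0))) (λ.λ.0)
  [2] (λ.λ.λ.0) ((λ.0) (λ.0) ((λ.0) (λ.0))) (λ.λ.0)

Answer: after 2 steps: (λ.λ.λ.0) ((λ.0) (λ.0) ((λ.0) (λ.0))) (λ.λ.0)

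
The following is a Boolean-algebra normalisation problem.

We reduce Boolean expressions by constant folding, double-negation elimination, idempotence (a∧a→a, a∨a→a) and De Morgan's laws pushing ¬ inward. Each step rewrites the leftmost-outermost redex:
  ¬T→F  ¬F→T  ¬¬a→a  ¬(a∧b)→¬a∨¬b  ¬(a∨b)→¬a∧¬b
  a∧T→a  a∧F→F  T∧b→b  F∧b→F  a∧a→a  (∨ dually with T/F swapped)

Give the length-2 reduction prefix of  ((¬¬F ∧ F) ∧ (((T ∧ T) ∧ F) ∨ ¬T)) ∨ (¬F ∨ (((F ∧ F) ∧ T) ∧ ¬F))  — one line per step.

Answer: after 2 steps: F ∨ (¬F ∨ (((F ∧ F) ∧ T) ∧ ¬F))

Derivation:
  start: ((¬¬F ∧ F) ∧ (((T ∧ T) ∧ F) ∨ ¬T)) ∨ (¬F ∨ (((F ∧ F) ∧ T) ∧ ¬F))
  [1] (F ∧ (((T ∧ T) ∧ F) ∨ ¬T)) ∨ (¬F ∨ (((F ∧ F) ∧ T) ∧ ¬F))
  [2] F ∨ (¬F ∨ (((F ∧ F) ∧ T) ∧ ¬F))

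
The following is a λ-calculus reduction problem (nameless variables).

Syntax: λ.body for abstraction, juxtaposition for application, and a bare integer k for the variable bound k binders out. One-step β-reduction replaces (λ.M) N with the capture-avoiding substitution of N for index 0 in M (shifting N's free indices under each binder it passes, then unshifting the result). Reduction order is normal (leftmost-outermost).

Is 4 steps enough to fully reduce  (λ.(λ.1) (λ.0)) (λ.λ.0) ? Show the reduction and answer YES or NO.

Answer: YES — reaches normal form λ.λ.0 in 2 ≤ 4 steps

Derivation:
  start: (λ.(λ.1) (λ.0)) (λ.λ.0)
  [1] (λ.λ.λ.0) (λ.0)
  [2] λ.λ.0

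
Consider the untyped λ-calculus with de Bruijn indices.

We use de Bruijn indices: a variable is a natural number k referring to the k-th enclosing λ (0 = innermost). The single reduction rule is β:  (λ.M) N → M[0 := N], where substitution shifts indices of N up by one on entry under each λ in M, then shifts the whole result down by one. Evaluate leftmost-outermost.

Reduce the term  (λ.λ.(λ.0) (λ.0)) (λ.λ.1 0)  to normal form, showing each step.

Answer: normal form = λ.λ.0  (in 2 steps)

Working:
  start: (λ.λ.(λ.0) (λ.0)) (λ.λ.1 0)
  →1  λ.(λ.0) (λ.0)
  →2  λ.λ.0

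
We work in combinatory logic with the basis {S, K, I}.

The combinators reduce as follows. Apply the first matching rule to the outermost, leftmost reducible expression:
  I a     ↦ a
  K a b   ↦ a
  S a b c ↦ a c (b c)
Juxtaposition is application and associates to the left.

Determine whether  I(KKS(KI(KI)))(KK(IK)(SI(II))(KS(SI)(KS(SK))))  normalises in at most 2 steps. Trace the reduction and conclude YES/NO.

Answer: NO — after 2 steps the term is K(KI(KI))(KK(IK)(SI(II))(KS(SI)(KS(SK)))), not yet normal

Working:
  start: I(KKS(KI(KI)))(KK(IK)(SI(II))(KS(SI)(KS(SK))))
  [1] KKS(KI(KI))(KK(IK)(SI(II))(KS(SI)(KS(SK))))
  [2] K(KI(KI))(KK(IK)(SI(II))(KS(SI)(KS(SK))))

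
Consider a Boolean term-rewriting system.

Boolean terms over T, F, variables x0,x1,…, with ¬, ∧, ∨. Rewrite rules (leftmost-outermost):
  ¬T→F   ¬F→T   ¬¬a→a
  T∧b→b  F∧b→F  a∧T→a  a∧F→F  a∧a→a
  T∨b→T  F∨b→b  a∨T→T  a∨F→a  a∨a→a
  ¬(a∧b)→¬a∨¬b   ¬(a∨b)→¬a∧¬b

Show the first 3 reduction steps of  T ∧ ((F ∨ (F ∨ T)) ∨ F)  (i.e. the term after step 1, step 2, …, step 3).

  start: T ∧ ((F ∨ (F ∨ T)) ∨ F)
  [1] (F ∨ (F ∨ T)) ∨ F
  [2] F ∨ (F ∨ T)
  [3] F ∨ T

Answer: after 3 steps: F ∨ T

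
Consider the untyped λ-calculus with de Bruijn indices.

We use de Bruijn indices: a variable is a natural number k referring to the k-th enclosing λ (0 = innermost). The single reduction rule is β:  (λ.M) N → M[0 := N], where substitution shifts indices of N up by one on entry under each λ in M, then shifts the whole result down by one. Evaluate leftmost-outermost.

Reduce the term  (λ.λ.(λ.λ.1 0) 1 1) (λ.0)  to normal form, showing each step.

  start: (λ.λ.(λ.λ.1 0) 1 1) (λ.0)
  →1  λ.(λ.λ.1 0) (λ.0) (λ.0)
  →2  λ.(λ.(λ.0) 0) (λ.0)
  →3  λ.(λ.0) (λ.0)
  →4  λ.λ.0

Answer: normal form = λ.λ.0  (in 4 steps)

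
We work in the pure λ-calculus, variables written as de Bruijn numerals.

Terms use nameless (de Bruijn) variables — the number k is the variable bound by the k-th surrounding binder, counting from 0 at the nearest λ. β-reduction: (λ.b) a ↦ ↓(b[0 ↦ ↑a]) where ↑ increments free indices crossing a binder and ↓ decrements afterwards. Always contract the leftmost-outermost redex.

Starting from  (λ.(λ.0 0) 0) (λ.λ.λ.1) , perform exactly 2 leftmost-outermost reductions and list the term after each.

  start: (λ.(λ.0 0) 0) (λ.λ.λ.1)
  step 1: (λ.0 0) (λ.λ.λ.1)
  step 2: (λ.λ.λ.1) (λ.λ.λ.1)

Answer: after 2 steps: (λ.λ.λ.1) (λ.λ.λ.1)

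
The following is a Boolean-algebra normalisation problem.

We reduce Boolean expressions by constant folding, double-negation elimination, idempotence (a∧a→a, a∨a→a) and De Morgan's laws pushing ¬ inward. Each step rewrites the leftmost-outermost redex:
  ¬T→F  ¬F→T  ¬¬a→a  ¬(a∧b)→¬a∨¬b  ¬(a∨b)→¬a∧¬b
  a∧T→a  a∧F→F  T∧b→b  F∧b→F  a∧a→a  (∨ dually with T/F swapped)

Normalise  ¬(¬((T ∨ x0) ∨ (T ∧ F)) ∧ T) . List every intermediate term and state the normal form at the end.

  start: ¬(¬((T ∨ x0) ∨ (T ∧ F)) ∧ T)
  [1] ¬¬((T ∨ x0) ∨ (T ∧ F)) ∨ ¬T
  [2] ((T ∨ x0) ∨ (T ∧ F)) ∨ ¬T
  [3] (T ∨ (T ∧ F)) ∨ ¬T
  [4] T ∨ ¬T
  [5] T

Answer: normal form = T  (in 5 steps)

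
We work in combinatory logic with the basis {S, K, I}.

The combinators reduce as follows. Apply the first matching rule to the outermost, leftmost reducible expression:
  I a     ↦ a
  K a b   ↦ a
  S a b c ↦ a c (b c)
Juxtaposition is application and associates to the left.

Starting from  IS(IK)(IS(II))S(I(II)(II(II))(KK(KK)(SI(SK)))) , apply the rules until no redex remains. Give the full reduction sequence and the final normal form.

Answer: normal form = S(K(SI(SK)))  (in 12 steps)

Working:
  start: IS(IK)(IS(II))S(I(II)(II(II))(KK(KK)(SI(SK))))
  [1] S(IK)(IS(II))S(I(II)(II(II))(KK(KK)(SI(SK))))
  [2] IKS(IS(II)S)(I(II)(II(II))(KK(KK)(SI(SK))))
  [3] KS(IS(II)S)(I(II)(II(II))(KK(KK)(SI(SK))))
  [4] S(I(II)(II(II))(KK(KK)(SI(SK))))
  [5] S(II(II(II))(KK(KK)(SI(SK))))
  [6] S(I(II(II))(KK(KK)(SI(SK))))
  [7] S(II(II)(KK(KK)(SI(SK))))
  [8] S(I(II)(KK(KK)(SI(SK))))
  [9] S(II(KK(KK)(SI(SK))))
  [10] S(I(KK(KK)(SI(SK))))
  [11] S(KK(KK)(SI(SK)))
  [12] S(K(SI(SK)))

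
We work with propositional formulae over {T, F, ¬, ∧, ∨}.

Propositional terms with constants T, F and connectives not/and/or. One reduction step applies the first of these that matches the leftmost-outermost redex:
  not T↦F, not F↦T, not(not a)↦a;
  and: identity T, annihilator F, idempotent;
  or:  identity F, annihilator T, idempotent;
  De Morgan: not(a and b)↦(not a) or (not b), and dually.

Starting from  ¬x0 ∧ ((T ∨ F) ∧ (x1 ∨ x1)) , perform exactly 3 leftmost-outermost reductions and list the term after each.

Answer: after 3 steps: ¬x0 ∧ x1

Reduction:
  start: ¬x0 ∧ ((T ∨ F) ∧ (x1 ∨ x1))
  →1  ¬x0 ∧ (T ∧ (x1 ∨ x1))
  →2  ¬x0 ∧ (x1 ∨ x1)
  →3  ¬x0 ∧ x1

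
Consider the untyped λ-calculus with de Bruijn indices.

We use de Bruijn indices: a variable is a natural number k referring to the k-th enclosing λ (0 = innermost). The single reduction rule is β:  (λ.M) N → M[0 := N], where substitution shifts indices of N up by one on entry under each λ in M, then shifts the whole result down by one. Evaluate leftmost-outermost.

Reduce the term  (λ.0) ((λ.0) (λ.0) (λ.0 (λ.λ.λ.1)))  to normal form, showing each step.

Answer: normal form = λ.0 (λ.λ.λ.1)  (in 3 steps)

Derivation:
  start: (λ.0) ((λ.0) (λ.0) (λ.0 (λ.λ.λ.1)))
  step 1: (λ.0) (λ.0) (λ.0 (λ.λ.λ.1))
  step 2: (λ.0) (λ.0 (λ.λ.λ.1))
  step 3: λ.0 (λ.λ.λ.1)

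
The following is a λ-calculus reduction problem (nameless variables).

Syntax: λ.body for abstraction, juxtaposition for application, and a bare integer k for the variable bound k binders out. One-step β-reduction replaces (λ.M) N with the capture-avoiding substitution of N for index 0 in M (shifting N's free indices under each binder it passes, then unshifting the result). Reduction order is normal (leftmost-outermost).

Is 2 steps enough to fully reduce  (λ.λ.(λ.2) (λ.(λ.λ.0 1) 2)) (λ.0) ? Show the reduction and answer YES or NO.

  start: (λ.λ.(λ.2) (λ.(λ.λ.0 1) 2)) (λ.0)
  [1] λ.(λ.λ.0) (λ.(λ.λ.0 1) (λ.0))
  [2] λ.λ.0

Answer: YES — reaches normal form λ.λ.0 in 2 ≤ 2 steps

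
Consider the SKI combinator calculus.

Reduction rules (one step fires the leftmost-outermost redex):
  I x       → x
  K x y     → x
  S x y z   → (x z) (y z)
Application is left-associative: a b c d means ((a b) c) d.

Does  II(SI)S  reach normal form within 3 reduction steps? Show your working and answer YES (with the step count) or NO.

Answer: YES — reaches normal form SIS in 2 ≤ 3 steps

Reduction:
  start: II(SI)S
  step 1: I(SI)S
  step 2: SIS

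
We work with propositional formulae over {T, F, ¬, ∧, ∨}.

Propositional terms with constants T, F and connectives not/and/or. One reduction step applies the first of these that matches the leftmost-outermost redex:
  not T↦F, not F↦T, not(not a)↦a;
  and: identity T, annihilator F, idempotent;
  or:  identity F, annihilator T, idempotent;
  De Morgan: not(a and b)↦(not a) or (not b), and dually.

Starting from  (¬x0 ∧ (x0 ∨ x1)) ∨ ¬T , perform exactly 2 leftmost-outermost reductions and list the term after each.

Answer: after 2 steps: ¬x0 ∧ (x0 ∨ x1)

Derivation:
  start: (¬x0 ∧ (x0 ∨ x1)) ∨ ¬T
  →1  (¬x0 ∧ (x0 ∨ x1)) ∨ F
  →2  ¬x0 ∧ (x0 ∨ x1)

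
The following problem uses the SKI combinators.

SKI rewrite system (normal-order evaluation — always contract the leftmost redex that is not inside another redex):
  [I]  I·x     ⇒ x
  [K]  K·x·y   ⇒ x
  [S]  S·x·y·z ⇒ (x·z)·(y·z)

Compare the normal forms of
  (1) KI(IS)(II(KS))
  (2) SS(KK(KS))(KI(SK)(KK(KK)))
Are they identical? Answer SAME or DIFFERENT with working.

Term A:
  start: KI(IS)(II(KS))
  →1  I(II(KS))
  →2  II(KS)
  →3  I(KS)
  →4  KS

Term B:
  start: SS(KK(KS))(KI(SK)(KK(KK)))
  →1  S(KI(SK)(KK(KK)))(KK(KS)(KI(SK)(KK(KK))))
  →2  S(I(KK(KK)))(KK(KS)(KI(SK)(KK(KK))))
  →3  S(KK(KK))(KK(KS)(KI(SK)(KK(KK))))
  →4  SK(KK(KS)(KI(SK)(KK(KK))))
  →5  SK(K(KI(SK)(KK(KK))))
  →6  SK(K(I(KK(KK))))
  →7  SK(K(KK(KK)))
  →8  SK(KK)

Answer: DIFFERENT — A ⇓ KS, B ⇓ SK(KK)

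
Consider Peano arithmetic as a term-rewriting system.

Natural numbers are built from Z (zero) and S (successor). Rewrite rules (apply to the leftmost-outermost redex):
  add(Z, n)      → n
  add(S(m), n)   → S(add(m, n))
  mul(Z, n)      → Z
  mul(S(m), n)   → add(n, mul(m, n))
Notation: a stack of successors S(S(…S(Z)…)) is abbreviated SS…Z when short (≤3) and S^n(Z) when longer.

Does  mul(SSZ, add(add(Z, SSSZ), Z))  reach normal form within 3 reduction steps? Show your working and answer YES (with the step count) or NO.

  start: mul(SSZ, add(add(Z, SSSZ), Z))
  step 1: add(add(add(Z, SSSZ), Z), mul(SZ, add(add(Z, SSSZ), Z)))
  step 2: add(add(SSSZ, Z), mul(SZ, add(add(Z, SSSZ), Z)))
  step 3: add(S(add(SSZ, Z)), mul(SZ, add(add(Z, SSSZ), Z)))

Answer: NO — after 3 steps the term is add(S(add(SSZ, Z)), mul(SZ, add(add(Z, SSSZ), Z))), not yet normal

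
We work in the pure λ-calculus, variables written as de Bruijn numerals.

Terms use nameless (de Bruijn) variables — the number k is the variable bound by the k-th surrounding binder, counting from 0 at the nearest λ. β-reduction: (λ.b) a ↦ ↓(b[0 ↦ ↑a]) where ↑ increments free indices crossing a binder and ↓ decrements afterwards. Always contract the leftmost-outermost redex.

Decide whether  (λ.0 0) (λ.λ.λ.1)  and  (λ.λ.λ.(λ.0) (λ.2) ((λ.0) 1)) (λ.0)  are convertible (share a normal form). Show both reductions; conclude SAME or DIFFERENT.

Term A:
  start: (λ.0 0) (λ.λ.λ.1)
  [1] (λ.λ.λ.1) (λ.λ.λ.1)
  [2] λ.λ.1

Term B:
  start: (λ.λ.λ.(λ.0) (λ.2) ((λ.0) 1)) (λ.0)
  [1] λ.λ.(λ.0) (λ.2) ((λ.0) 1)
  [2] λ.λ.(λ.2) ((λ.0) 1)
  [3] λ.λ.1

Answer: SAME — A ⇓ λ.λ.1, B ⇓ λ.λ.1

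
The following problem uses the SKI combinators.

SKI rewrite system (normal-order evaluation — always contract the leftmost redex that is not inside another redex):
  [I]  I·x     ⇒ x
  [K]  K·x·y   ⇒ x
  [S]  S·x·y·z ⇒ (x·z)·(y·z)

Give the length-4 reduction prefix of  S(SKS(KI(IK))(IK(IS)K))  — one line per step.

  start: S(SKS(KI(IK))(IK(IS)K))
  →1  S(K(KI(IK))(S(KI(IK)))(IK(IS)K))
  →2  S(KI(IK)(IK(IS)K))
  →3  S(I(IK(IS)K))
  →4  S(IK(IS)K)

Answer: after 4 steps: S(IK(IS)K)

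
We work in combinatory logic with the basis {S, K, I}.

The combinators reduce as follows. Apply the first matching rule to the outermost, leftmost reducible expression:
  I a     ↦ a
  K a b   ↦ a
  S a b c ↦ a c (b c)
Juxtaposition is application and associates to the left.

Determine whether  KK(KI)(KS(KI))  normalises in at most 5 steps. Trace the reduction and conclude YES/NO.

  start: KK(KI)(KS(KI))
  →1  K(KS(KI))
  →2  KS

Answer: YES — reaches normal form KS in 2 ≤ 5 steps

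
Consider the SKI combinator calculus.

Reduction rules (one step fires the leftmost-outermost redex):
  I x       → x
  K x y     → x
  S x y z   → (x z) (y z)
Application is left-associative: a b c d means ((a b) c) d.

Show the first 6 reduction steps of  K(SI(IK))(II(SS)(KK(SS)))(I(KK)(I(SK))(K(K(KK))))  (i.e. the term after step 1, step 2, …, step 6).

Answer: after 6 steps: K(K(KK))

Reduction:
  start: K(SI(IK))(II(SS)(KK(SS)))(I(KK)(I(SK))(K(K(KK))))
  step 1: SI(IK)(I(KK)(I(SK))(K(K(KK))))
  step 2: I(I(KK)(I(SK))(K(K(KK))))(IK(I(KK)(I(SK))(K(K(KK)))))
  step 3: I(KK)(I(SK))(K(K(KK)))(IK(I(KK)(I(SK))(K(K(KK)))))
  step 4: KK(I(SK))(K(K(KK)))(IK(I(KK)(I(SK))(K(K(KK)))))
  step 5: K(K(K(KK)))(IK(I(KK)(I(SK))(K(K(KK)))))
  step 6: K(K(KK))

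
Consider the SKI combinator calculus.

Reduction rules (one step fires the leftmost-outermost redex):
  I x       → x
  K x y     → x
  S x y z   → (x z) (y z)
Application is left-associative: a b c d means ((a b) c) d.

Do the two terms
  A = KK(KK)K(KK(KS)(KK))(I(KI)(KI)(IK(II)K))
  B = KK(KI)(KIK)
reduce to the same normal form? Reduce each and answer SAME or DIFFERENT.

Answer: SAME — A ⇓ KI, B ⇓ KI

Derivation:
Term A:
  start: KK(KK)K(KK(KS)(KK))(I(KI)(KI)(IK(II)K))
  [1] KK(KK(KS)(KK))(I(KI)(KI)(IK(II)K))
  [2] K(I(KI)(KI)(IK(II)K))
  [3] K(KI(KI)(IK(II)K))
  [4] K(I(IK(II)K))
  [5] K(IK(II)K)
  [6] K(K(II)K)
  [7] K(II)
  [8] KI

Term B:
  start: KK(KI)(KIK)
  [1] K(KIK)
  [2] KI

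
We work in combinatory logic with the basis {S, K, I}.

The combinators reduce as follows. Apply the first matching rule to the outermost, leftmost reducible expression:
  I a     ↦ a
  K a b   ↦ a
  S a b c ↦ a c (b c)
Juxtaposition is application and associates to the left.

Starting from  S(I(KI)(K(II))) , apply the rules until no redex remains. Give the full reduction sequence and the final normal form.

  start: S(I(KI)(K(II)))
  [1] S(KI(K(II)))
  [2] SI

Answer: normal form = SI  (in 2 steps)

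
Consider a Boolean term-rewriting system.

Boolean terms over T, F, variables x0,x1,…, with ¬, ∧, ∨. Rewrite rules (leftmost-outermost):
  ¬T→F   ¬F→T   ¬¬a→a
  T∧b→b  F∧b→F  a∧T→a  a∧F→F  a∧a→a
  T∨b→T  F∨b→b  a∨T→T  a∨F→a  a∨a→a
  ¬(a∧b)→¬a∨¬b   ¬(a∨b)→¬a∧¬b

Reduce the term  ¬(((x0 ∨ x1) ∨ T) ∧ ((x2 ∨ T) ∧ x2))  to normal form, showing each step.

Answer: normal form = ¬x2  (in 11 steps)

Working:
  start: ¬(((x0 ∨ x1) ∨ T) ∧ ((x2 ∨ T) ∧ x2))
  step 1: ¬((x0 ∨ x1) ∨ T) ∨ ¬((x2 ∨ T) ∧ x2)
  step 2: (¬(x0 ∨ x1) ∧ ¬T) ∨ ¬((x2 ∨ T) ∧ x2)
  step 3: ((¬x0 ∧ ¬x1) ∧ ¬T) ∨ ¬((x2 ∨ T) ∧ x2)
  step 4: ((¬x0 ∧ ¬x1) ∧ F) ∨ ¬((x2 ∨ T) ∧ x2)
  step 5: F ∨ ¬((x2 ∨ T) ∧ x2)
  step 6: ¬((x2 ∨ T) ∧ x2)
  step 7: ¬(x2 ∨ T) ∨ ¬x2
  step 8: (¬x2 ∧ ¬T) ∨ ¬x2
  step 9: (¬x2 ∧ F) ∨ ¬x2
  step 10: F ∨ ¬x2
  step 11: ¬x2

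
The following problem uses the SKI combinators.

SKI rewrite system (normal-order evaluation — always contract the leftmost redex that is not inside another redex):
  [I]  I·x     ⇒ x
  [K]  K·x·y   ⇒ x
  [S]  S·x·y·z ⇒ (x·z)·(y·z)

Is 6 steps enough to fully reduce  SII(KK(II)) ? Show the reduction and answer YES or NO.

Answer: YES — reaches normal form KK in 5 ≤ 6 steps

Working:
  start: SII(KK(II))
  →1  I(KK(II))(I(KK(II)))
  →2  KK(II)(I(KK(II)))
  →3  K(I(KK(II)))
  →4  K(KK(II))
  →5  KK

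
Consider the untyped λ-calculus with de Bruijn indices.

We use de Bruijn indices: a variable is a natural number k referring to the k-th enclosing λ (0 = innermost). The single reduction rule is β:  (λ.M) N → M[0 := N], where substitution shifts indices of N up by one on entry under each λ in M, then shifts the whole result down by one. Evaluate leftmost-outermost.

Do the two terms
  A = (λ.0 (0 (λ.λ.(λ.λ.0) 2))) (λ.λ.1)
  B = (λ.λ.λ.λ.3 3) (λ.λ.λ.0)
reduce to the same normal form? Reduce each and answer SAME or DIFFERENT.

Term A:
  start: (λ.0 (0 (λ.λ.(λ.λ.0) 2))) (λ.λ.1)
  step 1: (λ.λ.1) ((λ.λ.1) (λ.λ.(λ.λ.0) (λ.λ.1)))
  step 2: λ.(λ.λ.1) (λ.λ.(λ.λ.0) (λ.λ.1))
  step 3: λ.λ.λ.λ.(λ.λ.0) (λ.λ.1)
  step 4: λ.λ.λ.λ.λ.0

Term B:
  start: (λ.λ.λ.λ.3 3) (λ.λ.λ.0)
  step 1: λ.λ.λ.(λ.λ.λ.0) (λ.λ.λ.0)
  step 2: λ.λ.λ.λ.λ.0

Answer: SAME — A ⇓ λ.λ.λ.λ.λ.0, B ⇓ λ.λ.λ.λ.λ.0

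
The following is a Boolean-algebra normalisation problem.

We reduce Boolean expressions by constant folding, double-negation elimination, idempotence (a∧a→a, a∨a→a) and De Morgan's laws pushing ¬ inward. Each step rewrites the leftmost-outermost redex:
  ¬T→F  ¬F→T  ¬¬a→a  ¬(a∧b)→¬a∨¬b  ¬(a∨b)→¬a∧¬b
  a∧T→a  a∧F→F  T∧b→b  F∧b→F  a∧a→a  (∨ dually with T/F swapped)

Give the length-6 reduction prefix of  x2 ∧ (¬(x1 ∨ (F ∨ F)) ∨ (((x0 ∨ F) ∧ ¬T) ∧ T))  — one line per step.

  start: x2 ∧ (¬(x1 ∨ (F ∨ F)) ∨ (((x0 ∨ F) ∧ ¬T) ∧ T))
  →1  x2 ∧ ((¬x1 ∧ ¬(F ∨ F)) ∨ (((x0 ∨ F) ∧ ¬T) ∧ T))
  →2  x2 ∧ ((¬x1 ∧ (¬F ∧ ¬F)) ∨ (((x0 ∨ F) ∧ ¬T) ∧ T))
  →3  x2 ∧ ((¬x1 ∧ ¬F) ∨ (((x0 ∨ F) ∧ ¬T) ∧ T))
  →4  x2 ∧ ((¬x1 ∧ T) ∨ (((x0 ∨ F) ∧ ¬T) ∧ T))
  →5  x2 ∧ (¬x1 ∨ (((x0 ∨ F) ∧ ¬T) ∧ T))
  →6  x2 ∧ (¬x1 ∨ ((x0 ∨ F) ∧ ¬T))

Answer: after 6 steps: x2 ∧ (¬x1 ∨ ((x0 ∨ F) ∧ ¬T))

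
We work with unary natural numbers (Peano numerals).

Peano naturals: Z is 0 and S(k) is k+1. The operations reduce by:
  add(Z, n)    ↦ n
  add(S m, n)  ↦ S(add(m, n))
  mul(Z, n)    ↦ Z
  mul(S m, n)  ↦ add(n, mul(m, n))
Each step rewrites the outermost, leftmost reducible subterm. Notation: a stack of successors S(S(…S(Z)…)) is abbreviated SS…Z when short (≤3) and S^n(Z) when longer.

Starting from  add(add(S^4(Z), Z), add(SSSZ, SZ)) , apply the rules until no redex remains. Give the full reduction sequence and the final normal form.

  start: add(add(S^4(Z), Z), add(SSSZ, SZ))
  [1] add(S(add(SSSZ, Z)), add(SSSZ, SZ))
  [2] S(add(add(SSSZ, Z), add(SSSZ, SZ)))
  [3] S(add(S(add(SSZ, Z)), add(SSSZ, SZ)))
  [4] S(S(add(add(SSZ, Z), add(SSSZ, SZ))))
  [5] S(S(add(S(add(SZ, Z)), add(SSSZ, SZ))))
  [6] S(S(S(add(add(SZ, Z), add(SSSZ, SZ)))))
  [7] S(S(S(add(S(add(Z, Z)), add(SSSZ, SZ)))))
  [8] S(S(S(S(add(add(Z, Z), add(SSSZ, SZ))))))
  [9] S(S(S(S(add(Z, add(SSSZ, SZ))))))
  [10] S(S(S(S(add(SSSZ, SZ)))))
  [11] S(S(S(S(S(add(SSZ, SZ))))))
  [12] S(S(S(S(S(S(add(SZ, SZ)))))))
  [13] S(S(S(S(S(S(S(add(Z, SZ))))))))
  [14] S^8(Z)

Answer: normal form = S^8(Z)  (in 14 steps)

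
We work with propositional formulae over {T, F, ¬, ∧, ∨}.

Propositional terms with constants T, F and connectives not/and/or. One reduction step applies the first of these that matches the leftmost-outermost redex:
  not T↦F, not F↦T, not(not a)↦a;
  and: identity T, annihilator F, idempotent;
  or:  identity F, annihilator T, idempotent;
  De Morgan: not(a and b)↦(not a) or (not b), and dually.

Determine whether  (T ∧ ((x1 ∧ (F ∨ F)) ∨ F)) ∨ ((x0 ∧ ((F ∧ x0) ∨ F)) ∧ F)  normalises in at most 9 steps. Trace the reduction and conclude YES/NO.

Answer: YES — reaches normal form F in 6 ≤ 9 steps

Working:
  start: (T ∧ ((x1 ∧ (F ∨ F)) ∨ F)) ∨ ((x0 ∧ ((F ∧ x0) ∨ F)) ∧ F)
  →1  ((x1 ∧ (F ∨ F)) ∨ F) ∨ ((x0 ∧ ((F ∧ x0) ∨ F)) ∧ F)
  →2  (x1 ∧ (F ∨ F)) ∨ ((x0 ∧ ((F ∧ x0) ∨ F)) ∧ F)
  →3  (x1 ∧ F) ∨ ((x0 ∧ ((F ∧ x0) ∨ F)) ∧ F)
  →4  F ∨ ((x0 ∧ ((F ∧ x0) ∨ F)) ∧ F)
  →5  (x0 ∧ ((F ∧ x0) ∨ F)) ∧ F
  →6  F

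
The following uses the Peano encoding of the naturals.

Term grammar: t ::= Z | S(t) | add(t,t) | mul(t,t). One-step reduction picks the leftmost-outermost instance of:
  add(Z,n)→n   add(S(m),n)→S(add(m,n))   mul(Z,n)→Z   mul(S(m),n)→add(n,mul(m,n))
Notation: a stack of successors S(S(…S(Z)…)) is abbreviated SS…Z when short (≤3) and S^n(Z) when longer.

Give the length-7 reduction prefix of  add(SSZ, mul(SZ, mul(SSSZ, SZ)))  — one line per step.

  start: add(SSZ, mul(SZ, mul(SSSZ, SZ)))
  step 1: S(add(SZ, mul(SZ, mul(SSSZ, SZ))))
  step 2: S(S(add(Z, mul(SZ, mul(SSSZ, SZ)))))
  step 3: S(S(mul(SZ, mul(SSSZ, SZ))))
  step 4: S(S(add(mul(SSSZ, SZ), mul(Z, mul(SSSZ, SZ)))))
  step 5: S(S(add(add(SZ, mul(SSZ, SZ)), mul(Z, mul(SSSZ, SZ)))))
  step 6: S(S(add(S(add(Z, mul(SSZ, SZ))), mul(Z, mul(SSSZ, SZ)))))
  step 7: S(S(S(add(add(Z, mul(SSZ, SZ)), mul(Z, mul(SSSZ, SZ))))))

Answer: after 7 steps: S(S(S(add(add(Z, mul(SSZ, SZ)), mul(Z, mul(SSSZ, SZ))))))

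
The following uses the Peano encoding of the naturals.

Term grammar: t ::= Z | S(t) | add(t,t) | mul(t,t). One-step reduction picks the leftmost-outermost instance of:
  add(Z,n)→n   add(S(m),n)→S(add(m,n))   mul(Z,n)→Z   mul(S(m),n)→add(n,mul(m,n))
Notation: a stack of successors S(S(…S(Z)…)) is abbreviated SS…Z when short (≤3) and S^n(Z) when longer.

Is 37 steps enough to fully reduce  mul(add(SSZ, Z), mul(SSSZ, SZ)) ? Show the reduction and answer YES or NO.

Answer: YES — reaches normal form S^6(Z) in 34 ≤ 37 steps

Derivation:
  start: mul(add(SSZ, Z), mul(SSSZ, SZ))
  →1  mul(S(add(SZ, Z)), mul(SSSZ, SZ))
  →2  add(mul(SSSZ, SZ), mul(add(SZ, Z), mul(SSSZ, SZ)))
  →3  add(add(SZ, mul(SSZ, SZ)), mul(add(SZ, Z), mul(SSSZ, SZ)))
  →4  add(S(add(Z, mul(SSZ, SZ))), mul(add(SZ, Z), mul(SSSZ, SZ)))
  →5  S(add(add(Z, mul(SSZ, SZ)), mul(add(SZ, Z), mul(SSSZ, SZ))))
  →6  S(add(mul(SSZ, SZ), mul(add(SZ, Z), mul(SSSZ, SZ))))
  →7  S(add(add(SZ, mul(SZ, SZ)), mul(add(SZ, Z), mul(SSSZ, SZ))))
  →8  S(add(S(add(Z, mul(SZ, SZ))), mul(add(SZ, Z), mul(SSSZ, SZ))))
  →9  S(S(add(add(Z, mul(SZ, SZ)), mul(add(SZ, Z), mul(SSSZ, SZ)))))
  →10  S(S(add(mul(SZ, SZ), mul(add(SZ, Z), mul(SSSZ, SZ)))))
  →11  S(S(add(add(SZ, mul(Z, SZ)), mul(add(SZ, Z), mul(SSSZ, SZ)))))
  →12  S(S(add(S(add(Z, mul(Z, SZ))), mul(add(SZ, Z), mul(SSSZ, SZ)))))
  →13  S(S(S(add(add(Z, mul(Z, SZ)), mul(add(SZ, Z), mul(SSSZ, SZ))))))
  →14  S(S(S(add(mul(Z, SZ), mul(add(SZ, Z), mul(SSSZ, SZ))))))
  →15  S(S(S(add(Z, mul(add(SZ, Z), mul(SSSZ, SZ))))))
  →16  S(S(S(mul(add(SZ, Z), mul(SSSZ, SZ)))))
  →17  S(S(S(mul(S(add(Z, Z)), mul(SSSZ, SZ)))))
  →18  S(S(S(add(mul(SSSZ, SZ), mul(add(Z, Z), mul(SSSZ, SZ))))))
  →19  S(S(S(add(add(SZ, mul(SSZ, SZ)), mul(add(Z, Z), mul(SSSZ, SZ))))))
  →20  S(S(S(add(S(add(Z, mul(SSZ, SZ))), mul(add(Z, Z), mul(SSSZ, SZ))))))
  →21  S(S(S(S(add(add(Z, mul(SSZ, SZ)), mul(add(Z, Z), mul(SSSZ, SZ)))))))
  →22  S(S(S(S(add(mul(SSZ, SZ), mul(add(Z, Z), mul(SSSZ, SZ)))))))
  →23  S(S(S(S(add(add(SZ, mul(SZ, SZ)), mul(add(Z, Z), mul(SSSZ, SZ)))))))
  →24  S(S(S(S(add(S(add(Z, mul(SZ, SZ))), mul(add(Z, Z), mul(SSSZ, SZ)))))))
  →25  S(S(S(S(S(add(add(Z, mul(SZ, SZ)), mul(add(Z, Z), mul(SSSZ, SZ))))))))
  →26  S(S(S(S(S(add(mul(SZ, SZ), mul(add(Z, Z), mul(SSSZ, SZ))))))))
  →27  S(S(S(S(S(add(add(SZ, mul(Z, SZ)), mul(add(Z, Z), mul(SSSZ, SZ))))))))
  →28  S(S(S(S(S(add(S(add(Z, mul(Z, SZ))), mul(add(Z, Z), mul(SSSZ, SZ))))))))
  →29  S(S(S(S(S(S(add(add(Z, mul(Z, SZ)), mul(add(Z, Z), mul(SSSZ, SZ)))))))))
  →30  S(S(S(S(S(S(add(mul(Z, SZ), mul(add(Z, Z), mul(SSSZ, SZ)))))))))
  →31  S(S(S(S(S(S(add(Z, mul(add(Z, Z), mul(SSSZ, SZ)))))))))
  →32  S(S(S(S(S(S(mul(add(Z, Z), mul(SSSZ, SZ))))))))
  →33  S(S(S(S(S(S(mul(Z, mul(SSSZ, SZ))))))))
  →34  S^6(Z)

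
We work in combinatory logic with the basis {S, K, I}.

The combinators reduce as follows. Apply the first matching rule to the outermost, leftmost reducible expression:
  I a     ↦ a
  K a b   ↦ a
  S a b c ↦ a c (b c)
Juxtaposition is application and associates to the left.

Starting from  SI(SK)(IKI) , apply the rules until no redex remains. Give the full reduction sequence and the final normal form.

Answer: normal form = I  (in 4 steps)

Working:
  start: SI(SK)(IKI)
  →1  I(IKI)(SK(IKI))
  →2  IKI(SK(IKI))
  →3  KI(SK(IKI))
  →4  I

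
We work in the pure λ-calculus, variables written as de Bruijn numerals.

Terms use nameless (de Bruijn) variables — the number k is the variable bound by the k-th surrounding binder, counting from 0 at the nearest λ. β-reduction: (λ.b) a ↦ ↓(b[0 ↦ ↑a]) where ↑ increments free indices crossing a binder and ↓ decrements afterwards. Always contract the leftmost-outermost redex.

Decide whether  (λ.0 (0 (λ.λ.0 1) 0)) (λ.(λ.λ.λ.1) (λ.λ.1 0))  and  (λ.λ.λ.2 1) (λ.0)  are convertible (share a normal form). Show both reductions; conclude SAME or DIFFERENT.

Answer: SAME — A ⇓ λ.λ.1, B ⇓ λ.λ.1

Working:
Term A:
  start: (λ.0 (0 (λ.λ.0 1) 0)) (λ.(λ.λ.λ.1) (λ.λ.1 0))
  →1  (λ.(λ.λ.λ.1) (λ.λ.1 0)) ((λ.(λ.λ.λ.1) (λ.λ.1 0)) (λ.λ.0 1) (λ.(λ.λ.λ.1) (λ.λ.1 0)))
  →2  (λ.λ.λ.1) (λ.λ.1 0)
  →3  λ.λ.1

Term B:
  start: (λ.λ.λ.2 1) (λ.0)
  →1  λ.λ.(λ.0) 1
  →2  λ.λ.1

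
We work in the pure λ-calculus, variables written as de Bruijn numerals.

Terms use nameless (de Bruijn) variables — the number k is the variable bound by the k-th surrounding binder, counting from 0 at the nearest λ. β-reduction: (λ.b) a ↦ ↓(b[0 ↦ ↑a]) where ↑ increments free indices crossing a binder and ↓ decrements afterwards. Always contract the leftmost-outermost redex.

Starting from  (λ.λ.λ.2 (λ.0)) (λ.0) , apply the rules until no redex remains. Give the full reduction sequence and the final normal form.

Answer: normal form = λ.λ.λ.0  (in 2 steps)

Reduction:
  start: (λ.λ.λ.2 (λ.0)) (λ.0)
  step 1: λ.λ.(λ.0) (λ.0)
  step 2: λ.λ.λ.0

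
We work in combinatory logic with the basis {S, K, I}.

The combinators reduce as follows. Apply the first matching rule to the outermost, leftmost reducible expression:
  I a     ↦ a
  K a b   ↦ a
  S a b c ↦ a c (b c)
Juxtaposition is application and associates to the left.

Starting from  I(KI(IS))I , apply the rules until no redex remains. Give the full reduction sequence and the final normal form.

Answer: normal form = I  (in 3 steps)

Derivation:
  start: I(KI(IS))I
  →1  KI(IS)I
  →2  II
  →3  I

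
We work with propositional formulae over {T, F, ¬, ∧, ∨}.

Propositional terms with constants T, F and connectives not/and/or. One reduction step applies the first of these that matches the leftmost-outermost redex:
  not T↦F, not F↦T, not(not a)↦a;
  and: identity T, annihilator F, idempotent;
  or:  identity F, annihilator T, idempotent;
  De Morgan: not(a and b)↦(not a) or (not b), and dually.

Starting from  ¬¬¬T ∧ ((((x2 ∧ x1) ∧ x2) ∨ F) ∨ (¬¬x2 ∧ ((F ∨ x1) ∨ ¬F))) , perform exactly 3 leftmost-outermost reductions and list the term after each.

Answer: after 3 steps: F

Reduction:
  start: ¬¬¬T ∧ ((((x2 ∧ x1) ∧ x2) ∨ F) ∨ (¬¬x2 ∧ ((F ∨ x1) ∨ ¬F)))
  [1] ¬T ∧ ((((x2 ∧ x1) ∧ x2) ∨ F) ∨ (¬¬x2 ∧ ((F ∨ x1) ∨ ¬F)))
  [2] F ∧ ((((x2 ∧ x1) ∧ x2) ∨ F) ∨ (¬¬x2 ∧ ((F ∨ x1) ∨ ¬F)))
  [3] F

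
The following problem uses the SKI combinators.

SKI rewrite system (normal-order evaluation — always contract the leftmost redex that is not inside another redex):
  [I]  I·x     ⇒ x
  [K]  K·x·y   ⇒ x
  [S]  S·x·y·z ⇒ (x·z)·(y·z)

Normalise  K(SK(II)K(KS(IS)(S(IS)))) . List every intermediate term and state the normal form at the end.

  start: K(SK(II)K(KS(IS)(S(IS))))
  →1  K(KK(IIK)(KS(IS)(S(IS))))
  →2  K(K(KS(IS)(S(IS))))
  →3  K(K(S(S(IS))))
  →4  K(K(S(SS)))

Answer: normal form = K(K(S(SS)))  (in 4 steps)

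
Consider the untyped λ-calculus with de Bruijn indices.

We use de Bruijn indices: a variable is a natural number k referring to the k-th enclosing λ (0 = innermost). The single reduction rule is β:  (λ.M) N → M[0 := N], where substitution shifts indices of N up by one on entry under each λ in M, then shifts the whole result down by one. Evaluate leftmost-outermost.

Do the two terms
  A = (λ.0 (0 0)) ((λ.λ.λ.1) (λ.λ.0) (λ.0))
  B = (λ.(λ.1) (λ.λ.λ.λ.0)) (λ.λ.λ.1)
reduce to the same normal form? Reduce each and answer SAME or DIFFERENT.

Term A:
  start: (λ.0 (0 0)) ((λ.λ.λ.1) (λ.λ.0) (λ.0))
  →1  (λ.λ.λ.1) (λ.λ.0) (λ.0) ((λ.λ.λ.1) (λ.λ.0) (λ.0) ((λ.λ.λ.1) (λ.λ.0) (λ.0)))
  →2  (λ.λ.1) (λ.0) ((λ.λ.λ.1) (λ.λ.0) (λ.0) ((λ.λ.λ.1) (λ.λ.0) (λ.0)))
  →3  (λ.λ.0) ((λ.λ.λ.1) (λ.λ.0) (λ.0) ((λ.λ.λ.1) (λ.λ.0) (λ.0)))
  →4  λ.0

Term B:
  start: (λ.(λ.1) (λ.λ.λ.λ.0)) (λ.λ.λ.1)
  →1  (λ.λ.λ.λ.1) (λ.λ.λ.λ.0)
  →2  λ.λ.λ.1

Answer: DIFFERENT — A ⇓ λ.0, B ⇓ λ.λ.λ.1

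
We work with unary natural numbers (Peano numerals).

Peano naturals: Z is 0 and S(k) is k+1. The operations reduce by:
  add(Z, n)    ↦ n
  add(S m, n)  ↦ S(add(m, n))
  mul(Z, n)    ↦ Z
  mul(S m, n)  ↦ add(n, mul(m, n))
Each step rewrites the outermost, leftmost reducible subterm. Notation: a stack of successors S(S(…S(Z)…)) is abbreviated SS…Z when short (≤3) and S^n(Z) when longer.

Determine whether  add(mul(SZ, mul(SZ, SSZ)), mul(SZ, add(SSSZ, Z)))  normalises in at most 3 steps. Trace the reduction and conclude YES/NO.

  start: add(mul(SZ, mul(SZ, SSZ)), mul(SZ, add(SSSZ, Z)))
  →1  add(add(mul(SZ, SSZ), mul(Z, mul(SZ, SSZ))), mul(SZ, add(SSSZ, Z)))
  →2  add(add(add(SSZ, mul(Z, SSZ)), mul(Z, mul(SZ, SSZ))), mul(SZ, add(SSSZ, Z)))
  →3  add(add(S(add(SZ, mul(Z, SSZ))), mul(Z, mul(SZ, SSZ))), mul(SZ, add(SSSZ, Z)))

Answer: NO — after 3 steps the term is add(add(S(add(SZ, mul(Z, SSZ))), mul(Z, mul(SZ, SSZ))), mul(SZ, add(SSSZ, Z))), not yet normal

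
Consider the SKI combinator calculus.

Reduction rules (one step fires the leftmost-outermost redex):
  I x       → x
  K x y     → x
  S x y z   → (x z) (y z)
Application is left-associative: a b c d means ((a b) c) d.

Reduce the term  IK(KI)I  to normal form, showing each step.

Answer: normal form = KI  (in 2 steps)

Reduction:
  start: IK(KI)I
  [1] K(KI)I
  [2] KI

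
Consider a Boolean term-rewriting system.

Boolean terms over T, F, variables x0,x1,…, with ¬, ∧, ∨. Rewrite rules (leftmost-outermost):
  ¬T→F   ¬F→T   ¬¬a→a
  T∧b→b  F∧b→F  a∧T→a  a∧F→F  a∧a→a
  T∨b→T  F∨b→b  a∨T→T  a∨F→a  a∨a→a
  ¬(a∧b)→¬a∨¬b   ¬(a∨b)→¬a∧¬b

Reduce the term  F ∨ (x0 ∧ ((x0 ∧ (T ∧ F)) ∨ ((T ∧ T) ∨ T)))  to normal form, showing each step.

  start: F ∨ (x0 ∧ ((x0 ∧ (T ∧ F)) ∨ ((T ∧ T) ∨ T)))
  →1  x0 ∧ ((x0 ∧ (T ∧ F)) ∨ ((T ∧ T) ∨ T))
  →2  x0 ∧ ((x0 ∧ F) ∨ ((T ∧ T) ∨ T))
  →3  x0 ∧ (F ∨ ((T ∧ T) ∨ T))
  →4  x0 ∧ ((T ∧ T) ∨ T)
  →5  x0 ∧ T
  →6  x0

Answer: normal form = x0  (in 6 steps)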